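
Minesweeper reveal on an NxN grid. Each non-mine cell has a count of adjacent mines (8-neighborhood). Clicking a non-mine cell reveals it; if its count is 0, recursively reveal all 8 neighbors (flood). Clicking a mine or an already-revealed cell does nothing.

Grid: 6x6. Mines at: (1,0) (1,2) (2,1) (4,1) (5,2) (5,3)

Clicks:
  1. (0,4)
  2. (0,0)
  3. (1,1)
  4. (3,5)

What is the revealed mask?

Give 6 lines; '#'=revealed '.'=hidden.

Click 1 (0,4) count=0: revealed 20 new [(0,3) (0,4) (0,5) (1,3) (1,4) (1,5) (2,2) (2,3) (2,4) (2,5) (3,2) (3,3) (3,4) (3,5) (4,2) (4,3) (4,4) (4,5) (5,4) (5,5)] -> total=20
Click 2 (0,0) count=1: revealed 1 new [(0,0)] -> total=21
Click 3 (1,1) count=3: revealed 1 new [(1,1)] -> total=22
Click 4 (3,5) count=0: revealed 0 new [(none)] -> total=22

Answer: #..###
.#.###
..####
..####
..####
....##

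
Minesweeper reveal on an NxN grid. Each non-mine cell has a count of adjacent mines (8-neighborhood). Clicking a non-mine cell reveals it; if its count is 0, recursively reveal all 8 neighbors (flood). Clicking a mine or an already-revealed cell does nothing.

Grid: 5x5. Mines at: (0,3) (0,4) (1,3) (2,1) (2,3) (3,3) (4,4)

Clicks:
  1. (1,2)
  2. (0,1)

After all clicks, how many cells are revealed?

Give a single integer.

Click 1 (1,2) count=4: revealed 1 new [(1,2)] -> total=1
Click 2 (0,1) count=0: revealed 5 new [(0,0) (0,1) (0,2) (1,0) (1,1)] -> total=6

Answer: 6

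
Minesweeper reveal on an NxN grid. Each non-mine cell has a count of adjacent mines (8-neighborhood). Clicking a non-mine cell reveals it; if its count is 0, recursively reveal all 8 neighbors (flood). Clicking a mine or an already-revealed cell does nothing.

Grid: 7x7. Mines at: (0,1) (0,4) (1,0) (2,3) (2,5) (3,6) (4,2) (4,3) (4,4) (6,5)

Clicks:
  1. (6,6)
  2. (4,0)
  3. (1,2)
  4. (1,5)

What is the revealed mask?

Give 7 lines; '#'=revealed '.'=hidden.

Click 1 (6,6) count=1: revealed 1 new [(6,6)] -> total=1
Click 2 (4,0) count=0: revealed 16 new [(2,0) (2,1) (3,0) (3,1) (4,0) (4,1) (5,0) (5,1) (5,2) (5,3) (5,4) (6,0) (6,1) (6,2) (6,3) (6,4)] -> total=17
Click 3 (1,2) count=2: revealed 1 new [(1,2)] -> total=18
Click 4 (1,5) count=2: revealed 1 new [(1,5)] -> total=19

Answer: .......
..#..#.
##.....
##.....
##.....
#####..
#####.#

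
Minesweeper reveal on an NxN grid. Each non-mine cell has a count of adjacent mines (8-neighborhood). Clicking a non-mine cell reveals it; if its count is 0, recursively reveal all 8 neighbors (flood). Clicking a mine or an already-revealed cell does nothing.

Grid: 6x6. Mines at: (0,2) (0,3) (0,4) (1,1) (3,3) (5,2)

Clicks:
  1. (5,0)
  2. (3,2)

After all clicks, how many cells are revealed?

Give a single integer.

Click 1 (5,0) count=0: revealed 11 new [(2,0) (2,1) (2,2) (3,0) (3,1) (3,2) (4,0) (4,1) (4,2) (5,0) (5,1)] -> total=11
Click 2 (3,2) count=1: revealed 0 new [(none)] -> total=11

Answer: 11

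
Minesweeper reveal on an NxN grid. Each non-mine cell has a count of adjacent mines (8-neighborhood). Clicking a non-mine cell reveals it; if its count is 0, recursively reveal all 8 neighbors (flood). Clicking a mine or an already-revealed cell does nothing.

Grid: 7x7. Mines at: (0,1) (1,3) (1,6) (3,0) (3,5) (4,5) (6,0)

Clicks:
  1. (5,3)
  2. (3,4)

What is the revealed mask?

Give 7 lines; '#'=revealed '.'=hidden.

Answer: .......
.......
.####..
.####..
.####..
.######
.######

Derivation:
Click 1 (5,3) count=0: revealed 24 new [(2,1) (2,2) (2,3) (2,4) (3,1) (3,2) (3,3) (3,4) (4,1) (4,2) (4,3) (4,4) (5,1) (5,2) (5,3) (5,4) (5,5) (5,6) (6,1) (6,2) (6,3) (6,4) (6,5) (6,6)] -> total=24
Click 2 (3,4) count=2: revealed 0 new [(none)] -> total=24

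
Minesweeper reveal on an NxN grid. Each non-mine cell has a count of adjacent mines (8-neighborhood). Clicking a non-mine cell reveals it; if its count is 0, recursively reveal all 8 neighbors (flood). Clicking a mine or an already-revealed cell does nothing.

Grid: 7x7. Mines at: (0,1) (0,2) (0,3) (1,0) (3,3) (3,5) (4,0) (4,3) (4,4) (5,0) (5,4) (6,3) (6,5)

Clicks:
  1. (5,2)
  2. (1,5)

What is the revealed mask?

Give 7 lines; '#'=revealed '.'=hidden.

Click 1 (5,2) count=2: revealed 1 new [(5,2)] -> total=1
Click 2 (1,5) count=0: revealed 9 new [(0,4) (0,5) (0,6) (1,4) (1,5) (1,6) (2,4) (2,5) (2,6)] -> total=10

Answer: ....###
....###
....###
.......
.......
..#....
.......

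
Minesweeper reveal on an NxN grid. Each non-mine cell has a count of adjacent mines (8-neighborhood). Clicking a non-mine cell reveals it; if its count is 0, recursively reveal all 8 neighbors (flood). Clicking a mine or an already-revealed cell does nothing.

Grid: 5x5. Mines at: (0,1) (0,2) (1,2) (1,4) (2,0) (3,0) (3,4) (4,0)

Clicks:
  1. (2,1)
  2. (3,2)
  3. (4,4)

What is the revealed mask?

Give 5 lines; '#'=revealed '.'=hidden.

Answer: .....
.....
.###.
.###.
.####

Derivation:
Click 1 (2,1) count=3: revealed 1 new [(2,1)] -> total=1
Click 2 (3,2) count=0: revealed 8 new [(2,2) (2,3) (3,1) (3,2) (3,3) (4,1) (4,2) (4,3)] -> total=9
Click 3 (4,4) count=1: revealed 1 new [(4,4)] -> total=10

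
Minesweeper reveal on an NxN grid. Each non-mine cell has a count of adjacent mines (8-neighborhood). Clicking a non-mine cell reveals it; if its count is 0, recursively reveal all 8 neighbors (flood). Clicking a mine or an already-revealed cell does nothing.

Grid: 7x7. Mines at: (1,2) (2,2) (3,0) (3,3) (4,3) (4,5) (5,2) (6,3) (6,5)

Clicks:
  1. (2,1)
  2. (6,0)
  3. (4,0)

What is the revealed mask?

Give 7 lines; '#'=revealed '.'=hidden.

Answer: .......
.......
.#.....
.......
##.....
##.....
##.....

Derivation:
Click 1 (2,1) count=3: revealed 1 new [(2,1)] -> total=1
Click 2 (6,0) count=0: revealed 6 new [(4,0) (4,1) (5,0) (5,1) (6,0) (6,1)] -> total=7
Click 3 (4,0) count=1: revealed 0 new [(none)] -> total=7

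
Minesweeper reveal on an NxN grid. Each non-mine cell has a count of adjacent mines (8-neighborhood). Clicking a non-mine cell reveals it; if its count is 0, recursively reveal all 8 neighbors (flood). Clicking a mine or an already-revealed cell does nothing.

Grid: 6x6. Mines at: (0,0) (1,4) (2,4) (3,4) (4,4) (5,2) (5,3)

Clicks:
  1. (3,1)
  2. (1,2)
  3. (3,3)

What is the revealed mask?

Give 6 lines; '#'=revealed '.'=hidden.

Click 1 (3,1) count=0: revealed 21 new [(0,1) (0,2) (0,3) (1,0) (1,1) (1,2) (1,3) (2,0) (2,1) (2,2) (2,3) (3,0) (3,1) (3,2) (3,3) (4,0) (4,1) (4,2) (4,3) (5,0) (5,1)] -> total=21
Click 2 (1,2) count=0: revealed 0 new [(none)] -> total=21
Click 3 (3,3) count=3: revealed 0 new [(none)] -> total=21

Answer: .###..
####..
####..
####..
####..
##....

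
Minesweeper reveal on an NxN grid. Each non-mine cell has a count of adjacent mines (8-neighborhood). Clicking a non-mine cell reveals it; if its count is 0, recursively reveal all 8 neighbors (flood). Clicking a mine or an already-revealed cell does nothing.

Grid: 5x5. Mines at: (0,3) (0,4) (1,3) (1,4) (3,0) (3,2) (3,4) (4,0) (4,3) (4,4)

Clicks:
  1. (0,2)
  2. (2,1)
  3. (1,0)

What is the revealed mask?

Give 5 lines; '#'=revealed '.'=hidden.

Answer: ###..
###..
###..
.....
.....

Derivation:
Click 1 (0,2) count=2: revealed 1 new [(0,2)] -> total=1
Click 2 (2,1) count=2: revealed 1 new [(2,1)] -> total=2
Click 3 (1,0) count=0: revealed 7 new [(0,0) (0,1) (1,0) (1,1) (1,2) (2,0) (2,2)] -> total=9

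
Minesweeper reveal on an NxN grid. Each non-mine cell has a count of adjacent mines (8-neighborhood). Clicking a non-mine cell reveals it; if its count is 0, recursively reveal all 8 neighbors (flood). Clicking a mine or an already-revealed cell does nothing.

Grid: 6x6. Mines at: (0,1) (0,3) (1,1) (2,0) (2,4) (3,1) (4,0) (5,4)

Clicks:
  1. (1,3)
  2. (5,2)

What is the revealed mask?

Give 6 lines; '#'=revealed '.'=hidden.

Answer: ......
...#..
......
......
.###..
.###..

Derivation:
Click 1 (1,3) count=2: revealed 1 new [(1,3)] -> total=1
Click 2 (5,2) count=0: revealed 6 new [(4,1) (4,2) (4,3) (5,1) (5,2) (5,3)] -> total=7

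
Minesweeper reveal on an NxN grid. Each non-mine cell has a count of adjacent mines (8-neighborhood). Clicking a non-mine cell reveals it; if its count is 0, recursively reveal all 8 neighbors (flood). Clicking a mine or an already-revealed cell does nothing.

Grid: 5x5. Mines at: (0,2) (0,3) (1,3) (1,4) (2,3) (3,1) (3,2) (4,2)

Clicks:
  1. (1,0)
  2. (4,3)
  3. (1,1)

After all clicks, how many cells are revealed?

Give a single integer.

Answer: 7

Derivation:
Click 1 (1,0) count=0: revealed 6 new [(0,0) (0,1) (1,0) (1,1) (2,0) (2,1)] -> total=6
Click 2 (4,3) count=2: revealed 1 new [(4,3)] -> total=7
Click 3 (1,1) count=1: revealed 0 new [(none)] -> total=7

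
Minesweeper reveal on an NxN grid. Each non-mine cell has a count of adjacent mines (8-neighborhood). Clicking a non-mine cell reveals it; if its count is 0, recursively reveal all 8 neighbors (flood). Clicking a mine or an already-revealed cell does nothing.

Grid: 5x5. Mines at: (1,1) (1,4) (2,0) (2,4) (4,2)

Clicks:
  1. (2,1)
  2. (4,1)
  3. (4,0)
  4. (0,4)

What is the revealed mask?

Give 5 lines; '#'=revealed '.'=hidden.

Answer: ....#
.....
.#...
##...
##...

Derivation:
Click 1 (2,1) count=2: revealed 1 new [(2,1)] -> total=1
Click 2 (4,1) count=1: revealed 1 new [(4,1)] -> total=2
Click 3 (4,0) count=0: revealed 3 new [(3,0) (3,1) (4,0)] -> total=5
Click 4 (0,4) count=1: revealed 1 new [(0,4)] -> total=6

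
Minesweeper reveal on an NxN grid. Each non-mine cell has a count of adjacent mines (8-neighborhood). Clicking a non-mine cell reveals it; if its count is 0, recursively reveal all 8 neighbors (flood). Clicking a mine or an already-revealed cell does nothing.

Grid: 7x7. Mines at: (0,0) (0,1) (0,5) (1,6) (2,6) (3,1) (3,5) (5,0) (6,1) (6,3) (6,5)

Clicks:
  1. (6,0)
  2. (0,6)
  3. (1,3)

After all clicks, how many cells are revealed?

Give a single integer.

Answer: 20

Derivation:
Click 1 (6,0) count=2: revealed 1 new [(6,0)] -> total=1
Click 2 (0,6) count=2: revealed 1 new [(0,6)] -> total=2
Click 3 (1,3) count=0: revealed 18 new [(0,2) (0,3) (0,4) (1,2) (1,3) (1,4) (2,2) (2,3) (2,4) (3,2) (3,3) (3,4) (4,2) (4,3) (4,4) (5,2) (5,3) (5,4)] -> total=20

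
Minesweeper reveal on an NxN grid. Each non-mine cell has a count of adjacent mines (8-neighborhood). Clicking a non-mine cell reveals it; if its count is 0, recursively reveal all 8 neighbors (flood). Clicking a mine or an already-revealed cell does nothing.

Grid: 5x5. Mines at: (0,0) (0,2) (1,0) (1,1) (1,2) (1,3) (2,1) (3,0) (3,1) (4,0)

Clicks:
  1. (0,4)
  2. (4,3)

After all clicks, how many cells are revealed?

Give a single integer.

Answer: 10

Derivation:
Click 1 (0,4) count=1: revealed 1 new [(0,4)] -> total=1
Click 2 (4,3) count=0: revealed 9 new [(2,2) (2,3) (2,4) (3,2) (3,3) (3,4) (4,2) (4,3) (4,4)] -> total=10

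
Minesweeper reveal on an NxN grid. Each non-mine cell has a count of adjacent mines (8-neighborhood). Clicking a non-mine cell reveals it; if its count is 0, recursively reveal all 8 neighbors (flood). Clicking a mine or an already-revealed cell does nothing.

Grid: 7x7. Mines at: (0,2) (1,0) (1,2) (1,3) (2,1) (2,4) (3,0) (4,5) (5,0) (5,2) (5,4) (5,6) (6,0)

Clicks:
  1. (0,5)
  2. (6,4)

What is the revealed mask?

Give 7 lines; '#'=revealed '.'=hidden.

Answer: ....###
....###
.....##
.....##
.......
.......
....#..

Derivation:
Click 1 (0,5) count=0: revealed 10 new [(0,4) (0,5) (0,6) (1,4) (1,5) (1,6) (2,5) (2,6) (3,5) (3,6)] -> total=10
Click 2 (6,4) count=1: revealed 1 new [(6,4)] -> total=11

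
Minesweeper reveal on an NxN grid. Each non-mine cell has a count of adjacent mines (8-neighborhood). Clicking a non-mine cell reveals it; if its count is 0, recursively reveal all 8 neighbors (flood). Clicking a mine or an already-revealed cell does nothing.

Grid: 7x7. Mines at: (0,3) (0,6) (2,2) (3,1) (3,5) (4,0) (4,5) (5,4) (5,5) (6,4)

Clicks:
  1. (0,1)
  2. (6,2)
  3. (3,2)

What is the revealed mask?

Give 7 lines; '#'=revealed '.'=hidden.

Click 1 (0,1) count=0: revealed 8 new [(0,0) (0,1) (0,2) (1,0) (1,1) (1,2) (2,0) (2,1)] -> total=8
Click 2 (6,2) count=0: revealed 11 new [(4,1) (4,2) (4,3) (5,0) (5,1) (5,2) (5,3) (6,0) (6,1) (6,2) (6,3)] -> total=19
Click 3 (3,2) count=2: revealed 1 new [(3,2)] -> total=20

Answer: ###....
###....
##.....
..#....
.###...
####...
####...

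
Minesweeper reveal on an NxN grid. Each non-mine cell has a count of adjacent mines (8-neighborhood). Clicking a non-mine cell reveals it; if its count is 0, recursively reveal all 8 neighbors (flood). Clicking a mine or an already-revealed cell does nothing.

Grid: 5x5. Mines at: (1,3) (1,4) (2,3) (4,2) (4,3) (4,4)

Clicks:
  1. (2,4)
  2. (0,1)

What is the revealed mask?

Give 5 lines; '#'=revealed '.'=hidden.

Click 1 (2,4) count=3: revealed 1 new [(2,4)] -> total=1
Click 2 (0,1) count=0: revealed 14 new [(0,0) (0,1) (0,2) (1,0) (1,1) (1,2) (2,0) (2,1) (2,2) (3,0) (3,1) (3,2) (4,0) (4,1)] -> total=15

Answer: ###..
###..
###.#
###..
##...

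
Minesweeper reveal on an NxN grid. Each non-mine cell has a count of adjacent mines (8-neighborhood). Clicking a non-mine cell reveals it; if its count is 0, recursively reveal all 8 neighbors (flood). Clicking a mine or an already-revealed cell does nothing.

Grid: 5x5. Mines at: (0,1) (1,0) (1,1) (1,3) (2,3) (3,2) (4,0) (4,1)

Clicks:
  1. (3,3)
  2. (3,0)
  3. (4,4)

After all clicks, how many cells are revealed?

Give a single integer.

Answer: 5

Derivation:
Click 1 (3,3) count=2: revealed 1 new [(3,3)] -> total=1
Click 2 (3,0) count=2: revealed 1 new [(3,0)] -> total=2
Click 3 (4,4) count=0: revealed 3 new [(3,4) (4,3) (4,4)] -> total=5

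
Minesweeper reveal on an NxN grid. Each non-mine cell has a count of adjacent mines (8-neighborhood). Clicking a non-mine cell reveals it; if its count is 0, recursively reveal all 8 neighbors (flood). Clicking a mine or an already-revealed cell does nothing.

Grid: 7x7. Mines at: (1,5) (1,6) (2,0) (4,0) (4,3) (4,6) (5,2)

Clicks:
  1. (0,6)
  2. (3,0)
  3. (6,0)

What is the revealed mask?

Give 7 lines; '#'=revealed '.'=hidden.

Answer: ......#
.......
.......
#......
.......
##.....
##.....

Derivation:
Click 1 (0,6) count=2: revealed 1 new [(0,6)] -> total=1
Click 2 (3,0) count=2: revealed 1 new [(3,0)] -> total=2
Click 3 (6,0) count=0: revealed 4 new [(5,0) (5,1) (6,0) (6,1)] -> total=6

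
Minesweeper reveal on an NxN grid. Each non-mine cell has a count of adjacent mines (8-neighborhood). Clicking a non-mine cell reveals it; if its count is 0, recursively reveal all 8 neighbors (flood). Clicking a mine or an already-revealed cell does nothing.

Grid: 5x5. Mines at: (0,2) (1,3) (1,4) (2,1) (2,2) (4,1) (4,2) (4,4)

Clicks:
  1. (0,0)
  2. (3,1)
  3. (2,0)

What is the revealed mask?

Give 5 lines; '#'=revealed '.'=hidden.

Click 1 (0,0) count=0: revealed 4 new [(0,0) (0,1) (1,0) (1,1)] -> total=4
Click 2 (3,1) count=4: revealed 1 new [(3,1)] -> total=5
Click 3 (2,0) count=1: revealed 1 new [(2,0)] -> total=6

Answer: ##...
##...
#....
.#...
.....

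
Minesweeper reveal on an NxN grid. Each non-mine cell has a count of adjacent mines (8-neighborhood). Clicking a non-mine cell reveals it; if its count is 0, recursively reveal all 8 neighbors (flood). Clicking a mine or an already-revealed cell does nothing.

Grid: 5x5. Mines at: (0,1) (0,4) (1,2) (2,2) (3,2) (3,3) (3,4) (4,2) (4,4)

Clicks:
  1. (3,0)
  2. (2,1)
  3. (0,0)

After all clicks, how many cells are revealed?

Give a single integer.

Answer: 9

Derivation:
Click 1 (3,0) count=0: revealed 8 new [(1,0) (1,1) (2,0) (2,1) (3,0) (3,1) (4,0) (4,1)] -> total=8
Click 2 (2,1) count=3: revealed 0 new [(none)] -> total=8
Click 3 (0,0) count=1: revealed 1 new [(0,0)] -> total=9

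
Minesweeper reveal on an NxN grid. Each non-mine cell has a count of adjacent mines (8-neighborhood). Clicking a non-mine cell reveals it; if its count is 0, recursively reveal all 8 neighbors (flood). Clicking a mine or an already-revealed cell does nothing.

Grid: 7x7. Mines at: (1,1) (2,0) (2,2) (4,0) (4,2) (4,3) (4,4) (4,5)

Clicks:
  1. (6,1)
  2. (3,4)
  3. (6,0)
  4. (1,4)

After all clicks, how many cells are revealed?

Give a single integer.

Answer: 32

Derivation:
Click 1 (6,1) count=0: revealed 14 new [(5,0) (5,1) (5,2) (5,3) (5,4) (5,5) (5,6) (6,0) (6,1) (6,2) (6,3) (6,4) (6,5) (6,6)] -> total=14
Click 2 (3,4) count=3: revealed 1 new [(3,4)] -> total=15
Click 3 (6,0) count=0: revealed 0 new [(none)] -> total=15
Click 4 (1,4) count=0: revealed 17 new [(0,2) (0,3) (0,4) (0,5) (0,6) (1,2) (1,3) (1,4) (1,5) (1,6) (2,3) (2,4) (2,5) (2,6) (3,3) (3,5) (3,6)] -> total=32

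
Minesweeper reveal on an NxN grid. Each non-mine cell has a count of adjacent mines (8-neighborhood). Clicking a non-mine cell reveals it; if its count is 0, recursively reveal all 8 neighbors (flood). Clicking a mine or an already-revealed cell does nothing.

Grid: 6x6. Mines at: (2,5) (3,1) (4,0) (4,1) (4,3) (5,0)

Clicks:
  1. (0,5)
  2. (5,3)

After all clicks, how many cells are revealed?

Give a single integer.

Answer: 21

Derivation:
Click 1 (0,5) count=0: revealed 20 new [(0,0) (0,1) (0,2) (0,3) (0,4) (0,5) (1,0) (1,1) (1,2) (1,3) (1,4) (1,5) (2,0) (2,1) (2,2) (2,3) (2,4) (3,2) (3,3) (3,4)] -> total=20
Click 2 (5,3) count=1: revealed 1 new [(5,3)] -> total=21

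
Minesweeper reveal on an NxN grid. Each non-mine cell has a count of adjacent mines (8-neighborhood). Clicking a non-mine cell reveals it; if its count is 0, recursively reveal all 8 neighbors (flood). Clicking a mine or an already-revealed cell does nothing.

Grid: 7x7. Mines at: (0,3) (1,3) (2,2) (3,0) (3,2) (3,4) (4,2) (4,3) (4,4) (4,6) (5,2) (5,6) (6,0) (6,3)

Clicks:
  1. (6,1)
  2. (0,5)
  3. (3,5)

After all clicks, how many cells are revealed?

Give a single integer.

Click 1 (6,1) count=2: revealed 1 new [(6,1)] -> total=1
Click 2 (0,5) count=0: revealed 11 new [(0,4) (0,5) (0,6) (1,4) (1,5) (1,6) (2,4) (2,5) (2,6) (3,5) (3,6)] -> total=12
Click 3 (3,5) count=3: revealed 0 new [(none)] -> total=12

Answer: 12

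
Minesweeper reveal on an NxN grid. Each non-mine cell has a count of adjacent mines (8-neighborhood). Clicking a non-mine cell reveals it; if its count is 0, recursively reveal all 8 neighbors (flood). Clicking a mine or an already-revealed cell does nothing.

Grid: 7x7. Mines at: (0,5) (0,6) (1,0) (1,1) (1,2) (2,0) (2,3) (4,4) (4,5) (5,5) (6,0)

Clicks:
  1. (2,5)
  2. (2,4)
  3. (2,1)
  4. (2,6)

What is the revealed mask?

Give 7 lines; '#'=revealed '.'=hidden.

Click 1 (2,5) count=0: revealed 9 new [(1,4) (1,5) (1,6) (2,4) (2,5) (2,6) (3,4) (3,5) (3,6)] -> total=9
Click 2 (2,4) count=1: revealed 0 new [(none)] -> total=9
Click 3 (2,1) count=4: revealed 1 new [(2,1)] -> total=10
Click 4 (2,6) count=0: revealed 0 new [(none)] -> total=10

Answer: .......
....###
.#..###
....###
.......
.......
.......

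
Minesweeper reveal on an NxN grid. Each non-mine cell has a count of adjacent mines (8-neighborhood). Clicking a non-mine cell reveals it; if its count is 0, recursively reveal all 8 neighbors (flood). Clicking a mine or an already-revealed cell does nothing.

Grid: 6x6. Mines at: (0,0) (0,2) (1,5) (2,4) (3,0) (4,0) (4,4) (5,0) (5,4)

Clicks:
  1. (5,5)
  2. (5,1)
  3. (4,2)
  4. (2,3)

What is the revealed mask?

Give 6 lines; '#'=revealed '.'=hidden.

Answer: ......
.###..
.###..
.###..
.###..
.###.#

Derivation:
Click 1 (5,5) count=2: revealed 1 new [(5,5)] -> total=1
Click 2 (5,1) count=2: revealed 1 new [(5,1)] -> total=2
Click 3 (4,2) count=0: revealed 14 new [(1,1) (1,2) (1,3) (2,1) (2,2) (2,3) (3,1) (3,2) (3,3) (4,1) (4,2) (4,3) (5,2) (5,3)] -> total=16
Click 4 (2,3) count=1: revealed 0 new [(none)] -> total=16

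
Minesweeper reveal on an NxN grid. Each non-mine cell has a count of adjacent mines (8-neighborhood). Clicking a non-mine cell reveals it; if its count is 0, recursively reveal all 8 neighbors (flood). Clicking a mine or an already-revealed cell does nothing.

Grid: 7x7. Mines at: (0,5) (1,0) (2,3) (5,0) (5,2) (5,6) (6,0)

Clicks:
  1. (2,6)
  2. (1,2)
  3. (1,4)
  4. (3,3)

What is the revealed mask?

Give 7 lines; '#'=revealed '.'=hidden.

Click 1 (2,6) count=0: revealed 20 new [(1,4) (1,5) (1,6) (2,4) (2,5) (2,6) (3,3) (3,4) (3,5) (3,6) (4,3) (4,4) (4,5) (4,6) (5,3) (5,4) (5,5) (6,3) (6,4) (6,5)] -> total=20
Click 2 (1,2) count=1: revealed 1 new [(1,2)] -> total=21
Click 3 (1,4) count=2: revealed 0 new [(none)] -> total=21
Click 4 (3,3) count=1: revealed 0 new [(none)] -> total=21

Answer: .......
..#.###
....###
...####
...####
...###.
...###.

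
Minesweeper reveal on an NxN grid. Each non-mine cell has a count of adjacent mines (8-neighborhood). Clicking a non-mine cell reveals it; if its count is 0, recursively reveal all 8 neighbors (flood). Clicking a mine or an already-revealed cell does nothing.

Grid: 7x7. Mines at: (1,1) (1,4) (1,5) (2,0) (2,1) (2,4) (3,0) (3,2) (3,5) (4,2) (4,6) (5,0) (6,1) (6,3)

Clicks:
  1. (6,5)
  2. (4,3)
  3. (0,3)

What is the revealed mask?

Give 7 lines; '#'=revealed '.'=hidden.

Click 1 (6,5) count=0: revealed 6 new [(5,4) (5,5) (5,6) (6,4) (6,5) (6,6)] -> total=6
Click 2 (4,3) count=2: revealed 1 new [(4,3)] -> total=7
Click 3 (0,3) count=1: revealed 1 new [(0,3)] -> total=8

Answer: ...#...
.......
.......
.......
...#...
....###
....###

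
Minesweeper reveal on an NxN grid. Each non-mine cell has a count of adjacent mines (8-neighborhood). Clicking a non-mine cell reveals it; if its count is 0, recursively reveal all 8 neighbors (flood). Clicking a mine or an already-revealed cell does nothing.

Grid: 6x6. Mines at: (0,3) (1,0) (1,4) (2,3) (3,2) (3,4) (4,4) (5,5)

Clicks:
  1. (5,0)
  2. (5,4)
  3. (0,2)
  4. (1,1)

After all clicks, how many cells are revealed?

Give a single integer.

Click 1 (5,0) count=0: revealed 12 new [(2,0) (2,1) (3,0) (3,1) (4,0) (4,1) (4,2) (4,3) (5,0) (5,1) (5,2) (5,3)] -> total=12
Click 2 (5,4) count=2: revealed 1 new [(5,4)] -> total=13
Click 3 (0,2) count=1: revealed 1 new [(0,2)] -> total=14
Click 4 (1,1) count=1: revealed 1 new [(1,1)] -> total=15

Answer: 15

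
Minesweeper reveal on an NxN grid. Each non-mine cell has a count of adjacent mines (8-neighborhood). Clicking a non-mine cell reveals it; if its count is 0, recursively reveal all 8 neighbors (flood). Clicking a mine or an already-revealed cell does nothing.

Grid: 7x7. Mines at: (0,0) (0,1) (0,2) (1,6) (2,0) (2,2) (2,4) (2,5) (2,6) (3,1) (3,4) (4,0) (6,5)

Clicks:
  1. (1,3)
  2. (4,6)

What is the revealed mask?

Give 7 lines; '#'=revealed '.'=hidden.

Click 1 (1,3) count=3: revealed 1 new [(1,3)] -> total=1
Click 2 (4,6) count=0: revealed 6 new [(3,5) (3,6) (4,5) (4,6) (5,5) (5,6)] -> total=7

Answer: .......
...#...
.......
.....##
.....##
.....##
.......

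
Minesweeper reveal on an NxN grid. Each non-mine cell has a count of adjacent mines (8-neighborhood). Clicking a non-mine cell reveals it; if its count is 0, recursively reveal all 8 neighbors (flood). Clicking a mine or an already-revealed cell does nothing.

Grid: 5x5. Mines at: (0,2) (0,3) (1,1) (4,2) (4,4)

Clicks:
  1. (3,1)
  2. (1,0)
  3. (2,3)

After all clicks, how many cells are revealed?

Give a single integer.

Click 1 (3,1) count=1: revealed 1 new [(3,1)] -> total=1
Click 2 (1,0) count=1: revealed 1 new [(1,0)] -> total=2
Click 3 (2,3) count=0: revealed 9 new [(1,2) (1,3) (1,4) (2,2) (2,3) (2,4) (3,2) (3,3) (3,4)] -> total=11

Answer: 11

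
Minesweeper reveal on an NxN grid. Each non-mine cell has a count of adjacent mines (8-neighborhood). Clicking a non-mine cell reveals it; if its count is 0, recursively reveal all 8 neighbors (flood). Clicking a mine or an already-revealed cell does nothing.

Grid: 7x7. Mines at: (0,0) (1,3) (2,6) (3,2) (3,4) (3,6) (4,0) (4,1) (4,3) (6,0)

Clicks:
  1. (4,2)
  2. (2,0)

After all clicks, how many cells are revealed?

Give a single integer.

Click 1 (4,2) count=3: revealed 1 new [(4,2)] -> total=1
Click 2 (2,0) count=0: revealed 6 new [(1,0) (1,1) (2,0) (2,1) (3,0) (3,1)] -> total=7

Answer: 7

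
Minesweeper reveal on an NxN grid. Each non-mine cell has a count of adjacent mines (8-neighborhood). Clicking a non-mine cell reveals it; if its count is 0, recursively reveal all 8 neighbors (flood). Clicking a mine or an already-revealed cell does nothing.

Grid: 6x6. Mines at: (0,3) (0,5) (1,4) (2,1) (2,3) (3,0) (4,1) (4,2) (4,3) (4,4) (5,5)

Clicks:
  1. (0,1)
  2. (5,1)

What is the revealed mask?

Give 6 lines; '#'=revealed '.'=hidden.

Answer: ###...
###...
......
......
......
.#....

Derivation:
Click 1 (0,1) count=0: revealed 6 new [(0,0) (0,1) (0,2) (1,0) (1,1) (1,2)] -> total=6
Click 2 (5,1) count=2: revealed 1 new [(5,1)] -> total=7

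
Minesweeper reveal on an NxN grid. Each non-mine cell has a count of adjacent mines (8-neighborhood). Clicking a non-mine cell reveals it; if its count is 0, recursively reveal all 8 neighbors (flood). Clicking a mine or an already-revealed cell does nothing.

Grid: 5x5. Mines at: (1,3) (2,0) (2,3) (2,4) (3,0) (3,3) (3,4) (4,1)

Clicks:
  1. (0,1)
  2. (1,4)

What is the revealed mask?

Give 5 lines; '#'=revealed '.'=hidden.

Answer: ###..
###.#
.....
.....
.....

Derivation:
Click 1 (0,1) count=0: revealed 6 new [(0,0) (0,1) (0,2) (1,0) (1,1) (1,2)] -> total=6
Click 2 (1,4) count=3: revealed 1 new [(1,4)] -> total=7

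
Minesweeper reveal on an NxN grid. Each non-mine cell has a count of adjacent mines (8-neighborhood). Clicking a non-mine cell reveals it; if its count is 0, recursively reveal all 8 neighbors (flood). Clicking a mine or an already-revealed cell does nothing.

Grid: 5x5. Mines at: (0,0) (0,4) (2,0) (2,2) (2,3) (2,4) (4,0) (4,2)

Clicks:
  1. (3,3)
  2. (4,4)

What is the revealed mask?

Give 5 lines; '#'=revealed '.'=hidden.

Answer: .....
.....
.....
...##
...##

Derivation:
Click 1 (3,3) count=4: revealed 1 new [(3,3)] -> total=1
Click 2 (4,4) count=0: revealed 3 new [(3,4) (4,3) (4,4)] -> total=4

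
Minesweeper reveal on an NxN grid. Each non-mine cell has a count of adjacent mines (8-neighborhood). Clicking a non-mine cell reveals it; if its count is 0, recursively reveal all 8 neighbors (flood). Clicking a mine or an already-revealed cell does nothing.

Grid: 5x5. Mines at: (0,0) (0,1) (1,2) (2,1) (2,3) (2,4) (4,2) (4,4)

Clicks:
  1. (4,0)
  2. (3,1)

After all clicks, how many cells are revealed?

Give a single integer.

Click 1 (4,0) count=0: revealed 4 new [(3,0) (3,1) (4,0) (4,1)] -> total=4
Click 2 (3,1) count=2: revealed 0 new [(none)] -> total=4

Answer: 4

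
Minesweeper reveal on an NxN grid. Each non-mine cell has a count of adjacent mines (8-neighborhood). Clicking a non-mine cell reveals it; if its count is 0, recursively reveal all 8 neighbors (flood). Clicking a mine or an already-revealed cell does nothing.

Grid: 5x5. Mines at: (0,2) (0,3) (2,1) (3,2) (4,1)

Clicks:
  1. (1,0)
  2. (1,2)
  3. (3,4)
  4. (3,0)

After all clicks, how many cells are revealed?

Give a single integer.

Answer: 11

Derivation:
Click 1 (1,0) count=1: revealed 1 new [(1,0)] -> total=1
Click 2 (1,2) count=3: revealed 1 new [(1,2)] -> total=2
Click 3 (3,4) count=0: revealed 8 new [(1,3) (1,4) (2,3) (2,4) (3,3) (3,4) (4,3) (4,4)] -> total=10
Click 4 (3,0) count=2: revealed 1 new [(3,0)] -> total=11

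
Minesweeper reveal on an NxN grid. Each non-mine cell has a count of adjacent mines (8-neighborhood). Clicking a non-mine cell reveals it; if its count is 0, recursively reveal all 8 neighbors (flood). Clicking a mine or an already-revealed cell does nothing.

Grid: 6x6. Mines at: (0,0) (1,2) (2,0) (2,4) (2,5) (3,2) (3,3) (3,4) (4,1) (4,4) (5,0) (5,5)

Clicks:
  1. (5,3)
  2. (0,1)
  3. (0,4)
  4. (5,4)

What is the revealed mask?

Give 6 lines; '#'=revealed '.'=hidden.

Answer: .#.###
...###
......
......
......
...##.

Derivation:
Click 1 (5,3) count=1: revealed 1 new [(5,3)] -> total=1
Click 2 (0,1) count=2: revealed 1 new [(0,1)] -> total=2
Click 3 (0,4) count=0: revealed 6 new [(0,3) (0,4) (0,5) (1,3) (1,4) (1,5)] -> total=8
Click 4 (5,4) count=2: revealed 1 new [(5,4)] -> total=9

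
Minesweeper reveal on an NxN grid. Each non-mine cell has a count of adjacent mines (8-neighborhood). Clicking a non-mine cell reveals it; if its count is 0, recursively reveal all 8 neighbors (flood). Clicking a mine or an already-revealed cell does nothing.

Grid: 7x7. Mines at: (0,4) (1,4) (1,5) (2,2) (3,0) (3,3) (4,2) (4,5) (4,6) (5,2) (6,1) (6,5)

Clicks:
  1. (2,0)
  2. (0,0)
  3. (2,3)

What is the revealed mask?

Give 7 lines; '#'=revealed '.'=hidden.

Click 1 (2,0) count=1: revealed 1 new [(2,0)] -> total=1
Click 2 (0,0) count=0: revealed 9 new [(0,0) (0,1) (0,2) (0,3) (1,0) (1,1) (1,2) (1,3) (2,1)] -> total=10
Click 3 (2,3) count=3: revealed 1 new [(2,3)] -> total=11

Answer: ####...
####...
##.#...
.......
.......
.......
.......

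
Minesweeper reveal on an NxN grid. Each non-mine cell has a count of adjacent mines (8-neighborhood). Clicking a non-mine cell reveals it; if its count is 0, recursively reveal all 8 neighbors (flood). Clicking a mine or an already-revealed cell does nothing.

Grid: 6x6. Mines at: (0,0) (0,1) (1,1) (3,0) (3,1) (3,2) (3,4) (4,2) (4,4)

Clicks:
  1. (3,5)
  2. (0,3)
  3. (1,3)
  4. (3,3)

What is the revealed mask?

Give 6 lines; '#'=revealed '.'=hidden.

Answer: ..####
..####
..####
...#.#
......
......

Derivation:
Click 1 (3,5) count=2: revealed 1 new [(3,5)] -> total=1
Click 2 (0,3) count=0: revealed 12 new [(0,2) (0,3) (0,4) (0,5) (1,2) (1,3) (1,4) (1,5) (2,2) (2,3) (2,4) (2,5)] -> total=13
Click 3 (1,3) count=0: revealed 0 new [(none)] -> total=13
Click 4 (3,3) count=4: revealed 1 new [(3,3)] -> total=14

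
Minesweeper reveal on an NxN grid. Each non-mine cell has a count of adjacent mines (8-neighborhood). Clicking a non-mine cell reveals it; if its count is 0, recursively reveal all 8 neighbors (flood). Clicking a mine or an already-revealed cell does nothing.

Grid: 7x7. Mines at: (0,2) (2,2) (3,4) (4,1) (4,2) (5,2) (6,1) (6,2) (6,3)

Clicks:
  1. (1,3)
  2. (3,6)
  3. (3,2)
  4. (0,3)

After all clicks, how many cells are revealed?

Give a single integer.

Answer: 24

Derivation:
Click 1 (1,3) count=2: revealed 1 new [(1,3)] -> total=1
Click 2 (3,6) count=0: revealed 22 new [(0,3) (0,4) (0,5) (0,6) (1,4) (1,5) (1,6) (2,3) (2,4) (2,5) (2,6) (3,5) (3,6) (4,4) (4,5) (4,6) (5,4) (5,5) (5,6) (6,4) (6,5) (6,6)] -> total=23
Click 3 (3,2) count=3: revealed 1 new [(3,2)] -> total=24
Click 4 (0,3) count=1: revealed 0 new [(none)] -> total=24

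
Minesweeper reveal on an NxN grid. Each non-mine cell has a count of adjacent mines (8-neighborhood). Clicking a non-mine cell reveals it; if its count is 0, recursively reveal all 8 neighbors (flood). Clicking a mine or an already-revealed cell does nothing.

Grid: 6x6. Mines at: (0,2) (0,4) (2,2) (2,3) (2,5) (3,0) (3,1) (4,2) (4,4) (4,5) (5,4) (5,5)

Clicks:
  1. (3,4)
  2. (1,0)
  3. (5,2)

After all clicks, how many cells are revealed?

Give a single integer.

Click 1 (3,4) count=4: revealed 1 new [(3,4)] -> total=1
Click 2 (1,0) count=0: revealed 6 new [(0,0) (0,1) (1,0) (1,1) (2,0) (2,1)] -> total=7
Click 3 (5,2) count=1: revealed 1 new [(5,2)] -> total=8

Answer: 8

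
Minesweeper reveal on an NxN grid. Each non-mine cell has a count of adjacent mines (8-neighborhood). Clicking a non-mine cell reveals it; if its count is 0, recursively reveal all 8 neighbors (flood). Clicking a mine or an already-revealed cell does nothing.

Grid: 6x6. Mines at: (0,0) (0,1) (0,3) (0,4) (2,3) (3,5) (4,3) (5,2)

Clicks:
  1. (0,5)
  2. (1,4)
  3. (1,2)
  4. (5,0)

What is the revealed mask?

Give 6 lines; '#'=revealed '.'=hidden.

Answer: .....#
###.#.
###...
###...
###...
##....

Derivation:
Click 1 (0,5) count=1: revealed 1 new [(0,5)] -> total=1
Click 2 (1,4) count=3: revealed 1 new [(1,4)] -> total=2
Click 3 (1,2) count=3: revealed 1 new [(1,2)] -> total=3
Click 4 (5,0) count=0: revealed 13 new [(1,0) (1,1) (2,0) (2,1) (2,2) (3,0) (3,1) (3,2) (4,0) (4,1) (4,2) (5,0) (5,1)] -> total=16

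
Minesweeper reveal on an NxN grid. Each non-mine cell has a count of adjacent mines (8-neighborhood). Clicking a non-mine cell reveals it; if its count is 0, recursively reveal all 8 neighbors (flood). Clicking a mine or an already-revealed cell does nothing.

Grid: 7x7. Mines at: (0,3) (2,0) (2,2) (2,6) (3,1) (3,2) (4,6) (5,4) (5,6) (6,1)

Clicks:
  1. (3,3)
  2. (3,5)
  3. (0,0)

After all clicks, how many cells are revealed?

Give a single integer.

Click 1 (3,3) count=2: revealed 1 new [(3,3)] -> total=1
Click 2 (3,5) count=2: revealed 1 new [(3,5)] -> total=2
Click 3 (0,0) count=0: revealed 6 new [(0,0) (0,1) (0,2) (1,0) (1,1) (1,2)] -> total=8

Answer: 8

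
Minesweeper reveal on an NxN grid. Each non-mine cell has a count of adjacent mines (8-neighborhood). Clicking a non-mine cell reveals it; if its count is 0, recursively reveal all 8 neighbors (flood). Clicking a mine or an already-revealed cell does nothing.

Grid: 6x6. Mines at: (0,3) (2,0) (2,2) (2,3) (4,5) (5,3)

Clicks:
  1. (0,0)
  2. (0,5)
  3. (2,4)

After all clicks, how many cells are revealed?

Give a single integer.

Answer: 14

Derivation:
Click 1 (0,0) count=0: revealed 6 new [(0,0) (0,1) (0,2) (1,0) (1,1) (1,2)] -> total=6
Click 2 (0,5) count=0: revealed 8 new [(0,4) (0,5) (1,4) (1,5) (2,4) (2,5) (3,4) (3,5)] -> total=14
Click 3 (2,4) count=1: revealed 0 new [(none)] -> total=14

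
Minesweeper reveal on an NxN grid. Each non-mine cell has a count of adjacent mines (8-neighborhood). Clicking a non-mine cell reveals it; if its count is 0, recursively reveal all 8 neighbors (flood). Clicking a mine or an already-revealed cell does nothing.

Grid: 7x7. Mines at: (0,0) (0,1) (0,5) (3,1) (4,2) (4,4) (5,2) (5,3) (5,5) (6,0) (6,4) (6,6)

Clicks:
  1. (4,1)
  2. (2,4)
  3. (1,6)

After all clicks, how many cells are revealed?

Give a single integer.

Answer: 21

Derivation:
Click 1 (4,1) count=3: revealed 1 new [(4,1)] -> total=1
Click 2 (2,4) count=0: revealed 20 new [(0,2) (0,3) (0,4) (1,2) (1,3) (1,4) (1,5) (1,6) (2,2) (2,3) (2,4) (2,5) (2,6) (3,2) (3,3) (3,4) (3,5) (3,6) (4,5) (4,6)] -> total=21
Click 3 (1,6) count=1: revealed 0 new [(none)] -> total=21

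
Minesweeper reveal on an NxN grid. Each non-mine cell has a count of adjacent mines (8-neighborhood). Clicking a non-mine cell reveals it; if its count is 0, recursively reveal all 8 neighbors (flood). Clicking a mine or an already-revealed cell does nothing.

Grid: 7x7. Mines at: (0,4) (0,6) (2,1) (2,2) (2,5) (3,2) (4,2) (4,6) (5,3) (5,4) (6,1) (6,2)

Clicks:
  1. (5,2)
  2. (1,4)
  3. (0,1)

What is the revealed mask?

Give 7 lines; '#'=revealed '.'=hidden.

Answer: ####...
#####..
.......
.......
.......
..#....
.......

Derivation:
Click 1 (5,2) count=4: revealed 1 new [(5,2)] -> total=1
Click 2 (1,4) count=2: revealed 1 new [(1,4)] -> total=2
Click 3 (0,1) count=0: revealed 8 new [(0,0) (0,1) (0,2) (0,3) (1,0) (1,1) (1,2) (1,3)] -> total=10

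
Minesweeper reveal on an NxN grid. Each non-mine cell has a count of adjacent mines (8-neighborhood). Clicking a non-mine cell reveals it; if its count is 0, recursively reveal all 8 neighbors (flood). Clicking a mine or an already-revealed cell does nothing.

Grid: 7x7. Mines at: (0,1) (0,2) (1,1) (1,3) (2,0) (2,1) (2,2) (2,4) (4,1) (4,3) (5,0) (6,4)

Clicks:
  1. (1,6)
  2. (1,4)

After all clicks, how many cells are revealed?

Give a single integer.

Click 1 (1,6) count=0: revealed 19 new [(0,4) (0,5) (0,6) (1,4) (1,5) (1,6) (2,5) (2,6) (3,4) (3,5) (3,6) (4,4) (4,5) (4,6) (5,4) (5,5) (5,6) (6,5) (6,6)] -> total=19
Click 2 (1,4) count=2: revealed 0 new [(none)] -> total=19

Answer: 19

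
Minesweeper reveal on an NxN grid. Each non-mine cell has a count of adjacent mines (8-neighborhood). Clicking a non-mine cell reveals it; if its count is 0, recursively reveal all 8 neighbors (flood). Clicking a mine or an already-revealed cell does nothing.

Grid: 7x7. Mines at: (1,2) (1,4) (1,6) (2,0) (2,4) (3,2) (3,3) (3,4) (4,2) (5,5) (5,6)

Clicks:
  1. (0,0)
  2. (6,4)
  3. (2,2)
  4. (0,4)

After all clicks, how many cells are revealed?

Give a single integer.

Click 1 (0,0) count=0: revealed 4 new [(0,0) (0,1) (1,0) (1,1)] -> total=4
Click 2 (6,4) count=1: revealed 1 new [(6,4)] -> total=5
Click 3 (2,2) count=3: revealed 1 new [(2,2)] -> total=6
Click 4 (0,4) count=1: revealed 1 new [(0,4)] -> total=7

Answer: 7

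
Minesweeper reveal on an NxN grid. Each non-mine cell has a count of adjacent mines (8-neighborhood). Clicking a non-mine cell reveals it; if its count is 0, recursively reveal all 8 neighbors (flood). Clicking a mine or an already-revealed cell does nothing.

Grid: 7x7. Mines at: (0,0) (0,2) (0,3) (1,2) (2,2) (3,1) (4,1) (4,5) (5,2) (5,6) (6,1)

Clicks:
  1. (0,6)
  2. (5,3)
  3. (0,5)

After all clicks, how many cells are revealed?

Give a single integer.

Click 1 (0,6) count=0: revealed 15 new [(0,4) (0,5) (0,6) (1,3) (1,4) (1,5) (1,6) (2,3) (2,4) (2,5) (2,6) (3,3) (3,4) (3,5) (3,6)] -> total=15
Click 2 (5,3) count=1: revealed 1 new [(5,3)] -> total=16
Click 3 (0,5) count=0: revealed 0 new [(none)] -> total=16

Answer: 16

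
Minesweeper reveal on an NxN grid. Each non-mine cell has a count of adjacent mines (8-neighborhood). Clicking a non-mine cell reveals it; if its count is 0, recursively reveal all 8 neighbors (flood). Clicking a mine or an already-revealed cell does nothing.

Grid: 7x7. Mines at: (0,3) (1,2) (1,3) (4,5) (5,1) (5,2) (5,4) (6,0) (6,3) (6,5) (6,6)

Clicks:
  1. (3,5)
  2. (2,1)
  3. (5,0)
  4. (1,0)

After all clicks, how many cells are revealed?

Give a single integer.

Answer: 21

Derivation:
Click 1 (3,5) count=1: revealed 1 new [(3,5)] -> total=1
Click 2 (2,1) count=1: revealed 1 new [(2,1)] -> total=2
Click 3 (5,0) count=2: revealed 1 new [(5,0)] -> total=3
Click 4 (1,0) count=0: revealed 18 new [(0,0) (0,1) (1,0) (1,1) (2,0) (2,2) (2,3) (2,4) (3,0) (3,1) (3,2) (3,3) (3,4) (4,0) (4,1) (4,2) (4,3) (4,4)] -> total=21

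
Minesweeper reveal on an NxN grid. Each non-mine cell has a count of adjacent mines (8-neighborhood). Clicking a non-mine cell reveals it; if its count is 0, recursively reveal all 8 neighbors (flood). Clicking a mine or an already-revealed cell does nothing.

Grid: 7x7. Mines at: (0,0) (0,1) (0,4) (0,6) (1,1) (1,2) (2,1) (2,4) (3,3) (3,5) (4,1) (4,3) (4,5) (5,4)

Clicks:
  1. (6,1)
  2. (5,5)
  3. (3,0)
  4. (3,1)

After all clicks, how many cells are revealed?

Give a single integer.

Answer: 11

Derivation:
Click 1 (6,1) count=0: revealed 8 new [(5,0) (5,1) (5,2) (5,3) (6,0) (6,1) (6,2) (6,3)] -> total=8
Click 2 (5,5) count=2: revealed 1 new [(5,5)] -> total=9
Click 3 (3,0) count=2: revealed 1 new [(3,0)] -> total=10
Click 4 (3,1) count=2: revealed 1 new [(3,1)] -> total=11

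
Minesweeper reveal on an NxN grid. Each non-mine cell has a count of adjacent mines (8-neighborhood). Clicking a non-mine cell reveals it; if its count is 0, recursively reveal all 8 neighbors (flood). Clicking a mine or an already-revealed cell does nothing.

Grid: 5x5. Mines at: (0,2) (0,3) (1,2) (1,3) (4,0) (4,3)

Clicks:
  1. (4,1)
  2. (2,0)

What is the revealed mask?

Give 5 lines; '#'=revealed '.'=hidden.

Click 1 (4,1) count=1: revealed 1 new [(4,1)] -> total=1
Click 2 (2,0) count=0: revealed 8 new [(0,0) (0,1) (1,0) (1,1) (2,0) (2,1) (3,0) (3,1)] -> total=9

Answer: ##...
##...
##...
##...
.#...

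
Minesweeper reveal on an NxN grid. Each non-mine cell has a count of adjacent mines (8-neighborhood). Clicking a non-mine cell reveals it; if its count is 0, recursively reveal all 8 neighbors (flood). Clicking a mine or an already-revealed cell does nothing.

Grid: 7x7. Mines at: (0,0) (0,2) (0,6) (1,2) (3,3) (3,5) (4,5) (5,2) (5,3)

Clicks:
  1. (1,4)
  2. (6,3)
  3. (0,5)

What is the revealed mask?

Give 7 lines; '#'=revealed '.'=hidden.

Answer: ...###.
...###.
...###.
.......
.......
.......
...#...

Derivation:
Click 1 (1,4) count=0: revealed 9 new [(0,3) (0,4) (0,5) (1,3) (1,4) (1,5) (2,3) (2,4) (2,5)] -> total=9
Click 2 (6,3) count=2: revealed 1 new [(6,3)] -> total=10
Click 3 (0,5) count=1: revealed 0 new [(none)] -> total=10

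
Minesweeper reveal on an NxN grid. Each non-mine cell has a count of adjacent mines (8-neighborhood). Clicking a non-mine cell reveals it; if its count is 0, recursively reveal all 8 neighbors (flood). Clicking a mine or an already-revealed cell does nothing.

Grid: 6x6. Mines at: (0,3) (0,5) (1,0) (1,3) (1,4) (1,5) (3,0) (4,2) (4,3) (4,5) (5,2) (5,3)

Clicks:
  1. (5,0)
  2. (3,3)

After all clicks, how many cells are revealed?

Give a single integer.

Answer: 5

Derivation:
Click 1 (5,0) count=0: revealed 4 new [(4,0) (4,1) (5,0) (5,1)] -> total=4
Click 2 (3,3) count=2: revealed 1 new [(3,3)] -> total=5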